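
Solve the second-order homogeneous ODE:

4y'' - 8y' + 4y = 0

Characteristic equation: 4r² - 8r + 4 = 0
Divide by 4: r² - 2r + 1 = 0
Factored: (r - 1)² = 0
Repeated root: r = 1
General solution: y = (C₁ + C₂x)e^x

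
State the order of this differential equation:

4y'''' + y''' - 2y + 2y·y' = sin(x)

The order is 4 (highest derivative is of order 4).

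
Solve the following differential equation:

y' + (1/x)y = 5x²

Using integrating factor method:

General solution: y = (5/4)x^3 + C/x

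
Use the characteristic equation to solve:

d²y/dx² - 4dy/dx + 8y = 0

Characteristic equation: r² - 4r + 8 = 0
Roots: r = 2 ± 2i (complex conjugates)
General solution: y = e^(2x)(C₁cos(2x) + C₂sin(2x))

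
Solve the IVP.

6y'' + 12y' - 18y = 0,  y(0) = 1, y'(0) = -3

General solution: y = C₁e^x + C₂e^(-3x)
Applying ICs: C₁ = 0, C₂ = 1
Particular solution: y = e^(-3x)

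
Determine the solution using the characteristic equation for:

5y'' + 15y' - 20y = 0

Characteristic equation: 5r² + 15r - 20 = 0
Divide by 5: r² + 3r - 4 = 0
Roots: r = 1, -4 (distinct real)
General solution: y = C₁e^x + C₂e^(-4x)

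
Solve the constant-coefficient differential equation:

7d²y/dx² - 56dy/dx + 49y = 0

Characteristic equation: 7r² - 56r + 49 = 0
Divide by 7: r² - 8r + 7 = 0
Roots: r = 7, 1 (distinct real)
General solution: y = C₁e^(7x) + C₂e^x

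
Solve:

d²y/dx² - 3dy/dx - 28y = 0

Characteristic equation: r² - 3r - 28 = 0
Roots: r = 7, -4 (distinct real)
General solution: y = C₁e^(7x) + C₂e^(-4x)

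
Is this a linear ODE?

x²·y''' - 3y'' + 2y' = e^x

Yes. Linear (y and its derivatives appear to the first power only, no products of y terms)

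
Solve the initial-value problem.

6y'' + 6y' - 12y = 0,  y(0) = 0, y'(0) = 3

General solution: y = C₁e^x + C₂e^(-2x)
Applying ICs: C₁ = 1, C₂ = -1
Particular solution: y = e^x - e^(-2x)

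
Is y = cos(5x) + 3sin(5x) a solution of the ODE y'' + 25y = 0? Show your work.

Verification:
y'' = -25cos(5x) - 75sin(5x)
y'' + 25y = 0 ✓

Yes, it is a solution.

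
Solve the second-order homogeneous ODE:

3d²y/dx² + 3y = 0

Characteristic equation: 3r² + 3 = 0
Divide by 3: r² + 1 = 0
Roots: r = ±i (complex conjugates)
General solution: y = C₁cos(x) + C₂sin(x)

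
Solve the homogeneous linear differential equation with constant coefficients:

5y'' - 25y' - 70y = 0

Characteristic equation: 5r² - 25r - 70 = 0
Divide by 5: r² - 5r - 14 = 0
Roots: r = 7, -2 (distinct real)
General solution: y = C₁e^(7x) + C₂e^(-2x)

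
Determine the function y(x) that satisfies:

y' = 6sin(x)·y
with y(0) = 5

General solution: y = Ce^(-6cos(x))
Applying IC y(0) = 5:
Particular solution: y = 5e^(6(1-cos(x)))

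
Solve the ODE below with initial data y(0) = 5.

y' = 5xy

General solution: y = Ce^(5x²/2)
Applying IC y(0) = 5:
Particular solution: y = 5e^(5x²/2)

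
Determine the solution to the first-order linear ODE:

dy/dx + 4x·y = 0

Using integrating factor method:

General solution: y = Ce^(-2x^2)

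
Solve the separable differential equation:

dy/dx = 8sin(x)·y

Separating variables and integrating:
ln|y| = -8cos(x) + C

General solution: y = Ce^(-8cos(x))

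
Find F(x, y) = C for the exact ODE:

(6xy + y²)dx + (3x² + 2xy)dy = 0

Verify exactness: ∂M/∂y = ∂N/∂x ✓
Find F(x,y) such that ∂F/∂x = M, ∂F/∂y = N
Solution: 3x²y + xy² = C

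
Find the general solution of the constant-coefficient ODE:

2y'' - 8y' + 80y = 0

Characteristic equation: 2r² - 8r + 80 = 0
Divide by 2: r² - 4r + 40 = 0
Roots: r = 2 ± 6i (complex conjugates)
General solution: y = e^(2x)(C₁cos(6x) + C₂sin(6x))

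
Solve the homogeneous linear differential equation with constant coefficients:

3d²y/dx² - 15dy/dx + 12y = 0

Characteristic equation: 3r² - 15r + 12 = 0
Divide by 3: r² - 5r + 4 = 0
Roots: r = 4, 1 (distinct real)
General solution: y = C₁e^(4x) + C₂e^x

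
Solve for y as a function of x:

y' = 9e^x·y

Separating variables and integrating:
ln|y| = 9e^x + C

General solution: y = Ce^(9e^x)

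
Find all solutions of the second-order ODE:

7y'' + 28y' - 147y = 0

Characteristic equation: 7r² + 28r - 147 = 0
Divide by 7: r² + 4r - 21 = 0
Roots: r = 3, -7 (distinct real)
General solution: y = C₁e^(3x) + C₂e^(-7x)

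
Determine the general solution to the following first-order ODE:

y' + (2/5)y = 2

Using integrating factor method:

General solution: y = 5 + Ce^(-2x/5)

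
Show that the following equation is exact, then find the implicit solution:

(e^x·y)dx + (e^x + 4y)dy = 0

Verify exactness: ∂M/∂y = ∂N/∂x ✓
Find F(x,y) such that ∂F/∂x = M, ∂F/∂y = N
Solution: e^x·y + 2y² = C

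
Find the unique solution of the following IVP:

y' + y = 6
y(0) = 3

General solution: y = 6 + Ce^(-x)
Applying y(0) = 3: C = 3 - 6 = -3
Particular solution: y = 6 - 3e^(-x)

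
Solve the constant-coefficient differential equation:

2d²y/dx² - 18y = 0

Characteristic equation: 2r² - 18 = 0
Divide by 2: r² - 9 = 0
Roots: r = 3, -3 (distinct real)
General solution: y = C₁e^(3x) + C₂e^(-3x)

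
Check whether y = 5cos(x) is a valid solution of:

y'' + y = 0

Verification:
y'' = -5cos(x)
y'' + y = 0 ✓

Yes, it is a solution.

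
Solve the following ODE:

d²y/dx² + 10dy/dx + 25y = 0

Characteristic equation: r² + 10r + 25 = 0
Factored: (r + 5)² = 0
Repeated root: r = -5
General solution: y = (C₁ + C₂x)e^(-5x)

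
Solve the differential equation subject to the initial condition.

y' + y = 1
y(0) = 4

General solution: y = 1 + Ce^(-x)
Applying y(0) = 4: C = 4 - 1 = 3
Particular solution: y = 1 + 3e^(-x)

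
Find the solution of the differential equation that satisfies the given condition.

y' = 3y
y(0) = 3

General solution: y = Ce^(3x)
Applying IC y(0) = 3:
Particular solution: y = 3e^(3x)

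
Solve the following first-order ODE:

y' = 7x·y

Separating variables and integrating:
ln|y| = 7x^2/2 + C

General solution: y = Ce^(7x^2/2)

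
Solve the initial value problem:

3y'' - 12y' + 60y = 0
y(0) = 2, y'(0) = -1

General solution: y = e^(2x)(C₁cos(4x) + C₂sin(4x))
Complex roots r = 2 ± 4i
Applying ICs: C₁ = 2, C₂ = -5/4
Particular solution: y = e^(2x)(2cos(4x) - (5/4)sin(4x))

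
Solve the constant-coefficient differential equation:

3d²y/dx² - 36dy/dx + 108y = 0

Characteristic equation: 3r² - 36r + 108 = 0
Divide by 3: r² - 12r + 36 = 0
Factored: (r - 6)² = 0
Repeated root: r = 6
General solution: y = (C₁ + C₂x)e^(6x)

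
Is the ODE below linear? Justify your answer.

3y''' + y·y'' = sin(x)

No. Nonlinear (y·y'' term)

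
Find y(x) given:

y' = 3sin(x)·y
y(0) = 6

General solution: y = Ce^(-3cos(x))
Applying IC y(0) = 6:
Particular solution: y = 6e^(3(1-cos(x)))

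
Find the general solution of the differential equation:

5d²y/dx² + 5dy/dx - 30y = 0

Characteristic equation: 5r² + 5r - 30 = 0
Divide by 5: r² + r - 6 = 0
Roots: r = 2, -3 (distinct real)
General solution: y = C₁e^(2x) + C₂e^(-3x)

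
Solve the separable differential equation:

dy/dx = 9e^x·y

Separating variables and integrating:
ln|y| = 9e^x + C

General solution: y = Ce^(9e^x)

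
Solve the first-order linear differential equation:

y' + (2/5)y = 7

Using integrating factor method:

General solution: y = 35/2 + Ce^(-2x/5)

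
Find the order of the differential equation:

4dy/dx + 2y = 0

The order is 1 (highest derivative is of order 1).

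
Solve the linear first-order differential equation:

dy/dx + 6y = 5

Using integrating factor method:

General solution: y = 5/6 + Ce^(-6x)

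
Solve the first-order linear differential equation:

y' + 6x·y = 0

Using integrating factor method:

General solution: y = Ce^(-3x^2)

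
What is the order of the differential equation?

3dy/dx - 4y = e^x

The order is 1 (highest derivative is of order 1).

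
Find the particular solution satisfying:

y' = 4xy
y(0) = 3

General solution: y = Ce^(2x²)
Applying IC y(0) = 3:
Particular solution: y = 3e^(2x²)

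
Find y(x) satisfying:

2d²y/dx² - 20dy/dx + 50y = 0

Characteristic equation: 2r² - 20r + 50 = 0
Divide by 2: r² - 10r + 25 = 0
Factored: (r - 5)² = 0
Repeated root: r = 5
General solution: y = (C₁ + C₂x)e^(5x)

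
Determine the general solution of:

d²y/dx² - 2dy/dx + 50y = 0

Characteristic equation: r² - 2r + 50 = 0
Roots: r = 1 ± 7i (complex conjugates)
General solution: y = e^x(C₁cos(7x) + C₂sin(7x))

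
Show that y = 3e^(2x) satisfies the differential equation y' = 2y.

Verification:
y = 3e^(2x)
y' = 6e^(2x)
2y = 6e^(2x)
y' = 2y ✓

Yes, it is a solution.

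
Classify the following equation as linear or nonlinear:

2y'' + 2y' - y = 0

Linear (y and its derivatives appear to the first power only, no products of y terms)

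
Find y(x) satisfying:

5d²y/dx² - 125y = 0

Characteristic equation: 5r² - 125 = 0
Divide by 5: r² - 25 = 0
Roots: r = 5, -5 (distinct real)
General solution: y = C₁e^(5x) + C₂e^(-5x)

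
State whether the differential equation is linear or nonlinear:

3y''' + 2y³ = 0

Nonlinear (y³ term)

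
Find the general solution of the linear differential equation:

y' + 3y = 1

Using integrating factor method:

General solution: y = 1/3 + Ce^(-3x)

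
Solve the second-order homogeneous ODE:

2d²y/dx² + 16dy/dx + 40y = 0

Characteristic equation: 2r² + 16r + 40 = 0
Divide by 2: r² + 8r + 20 = 0
Roots: r = -4 ± 2i (complex conjugates)
General solution: y = e^(-4x)(C₁cos(2x) + C₂sin(2x))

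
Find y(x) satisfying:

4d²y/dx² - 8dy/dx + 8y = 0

Characteristic equation: 4r² - 8r + 8 = 0
Divide by 4: r² - 2r + 2 = 0
Roots: r = 1 ± i (complex conjugates)
General solution: y = e^x(C₁cos(x) + C₂sin(x))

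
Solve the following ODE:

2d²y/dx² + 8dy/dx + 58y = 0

Characteristic equation: 2r² + 8r + 58 = 0
Divide by 2: r² + 4r + 29 = 0
Roots: r = -2 ± 5i (complex conjugates)
General solution: y = e^(-2x)(C₁cos(5x) + C₂sin(5x))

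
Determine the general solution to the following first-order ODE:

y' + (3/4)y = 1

Using integrating factor method:

General solution: y = 4/3 + Ce^(-3x/4)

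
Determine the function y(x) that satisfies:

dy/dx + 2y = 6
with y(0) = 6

General solution: y = 3 + Ce^(-2x)
Applying y(0) = 6: C = 6 - 3 = 3
Particular solution: y = 3 + 3e^(-2x)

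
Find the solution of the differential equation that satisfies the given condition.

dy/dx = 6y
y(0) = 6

General solution: y = Ce^(6x)
Applying IC y(0) = 6:
Particular solution: y = 6e^(6x)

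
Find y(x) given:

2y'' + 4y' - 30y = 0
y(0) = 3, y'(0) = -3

General solution: y = C₁e^(3x) + C₂e^(-5x)
Applying ICs: C₁ = 3/2, C₂ = 3/2
Particular solution: y = (3/2)e^(3x) + (3/2)e^(-5x)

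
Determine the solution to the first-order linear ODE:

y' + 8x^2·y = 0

Using integrating factor method:

General solution: y = Ce^(-8x^3/3)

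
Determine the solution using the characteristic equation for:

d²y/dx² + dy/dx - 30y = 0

Characteristic equation: r² + r - 30 = 0
Roots: r = 5, -6 (distinct real)
General solution: y = C₁e^(5x) + C₂e^(-6x)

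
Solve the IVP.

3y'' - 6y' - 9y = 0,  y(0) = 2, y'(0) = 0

General solution: y = C₁e^(3x) + C₂e^(-x)
Applying ICs: C₁ = 1/2, C₂ = 3/2
Particular solution: y = (1/2)e^(3x) + (3/2)e^(-x)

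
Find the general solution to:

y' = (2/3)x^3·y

Separating variables and integrating:
ln|y| = x^4/6 + C

General solution: y = Ce^(x^4/6)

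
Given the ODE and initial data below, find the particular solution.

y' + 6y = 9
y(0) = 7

General solution: y = 3/2 + Ce^(-6x)
Applying y(0) = 7: C = 7 - 3/2 = 11/2
Particular solution: y = 3/2 + (11/2)e^(-6x)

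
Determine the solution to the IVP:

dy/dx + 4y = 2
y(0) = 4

General solution: y = 1/2 + Ce^(-4x)
Applying y(0) = 4: C = 4 - 1/2 = 7/2
Particular solution: y = 1/2 + (7/2)e^(-4x)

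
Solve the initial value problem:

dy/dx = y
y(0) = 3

General solution: y = Ce^x
Applying IC y(0) = 3:
Particular solution: y = 3e^x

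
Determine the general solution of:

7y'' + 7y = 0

Characteristic equation: 7r² + 7 = 0
Divide by 7: r² + 1 = 0
Roots: r = ±i (complex conjugates)
General solution: y = C₁cos(x) + C₂sin(x)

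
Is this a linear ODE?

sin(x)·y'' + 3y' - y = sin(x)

Yes. Linear (y and its derivatives appear to the first power only, no products of y terms)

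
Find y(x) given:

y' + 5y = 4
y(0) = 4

General solution: y = 4/5 + Ce^(-5x)
Applying y(0) = 4: C = 4 - 4/5 = 16/5
Particular solution: y = 4/5 + (16/5)e^(-5x)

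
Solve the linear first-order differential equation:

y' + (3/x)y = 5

Using integrating factor method:

General solution: y = (5/4)x + Cx^(-3)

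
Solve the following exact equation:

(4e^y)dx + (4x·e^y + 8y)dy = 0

Verify exactness: ∂M/∂y = ∂N/∂x ✓
Find F(x,y) such that ∂F/∂x = M, ∂F/∂y = N
Solution: 4x·e^y + 4y² = C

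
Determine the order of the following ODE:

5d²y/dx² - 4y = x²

The order is 2 (highest derivative is of order 2).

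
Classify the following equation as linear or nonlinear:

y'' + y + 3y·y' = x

Nonlinear (product y·y')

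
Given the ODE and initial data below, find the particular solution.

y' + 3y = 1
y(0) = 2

General solution: y = 1/3 + Ce^(-3x)
Applying y(0) = 2: C = 2 - 1/3 = 5/3
Particular solution: y = 1/3 + (5/3)e^(-3x)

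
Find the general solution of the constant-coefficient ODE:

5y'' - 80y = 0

Characteristic equation: 5r² - 80 = 0
Divide by 5: r² - 16 = 0
Roots: r = 4, -4 (distinct real)
General solution: y = C₁e^(4x) + C₂e^(-4x)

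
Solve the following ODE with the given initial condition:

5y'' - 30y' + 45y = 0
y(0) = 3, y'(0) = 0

General solution: y = (C₁ + C₂x)e^(3x)
Repeated root r = 3
Applying ICs: C₁ = 3, C₂ = -9
Particular solution: y = (3 - 9x)e^(3x)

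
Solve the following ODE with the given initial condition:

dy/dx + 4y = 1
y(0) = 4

General solution: y = 1/4 + Ce^(-4x)
Applying y(0) = 4: C = 4 - 1/4 = 15/4
Particular solution: y = 1/4 + (15/4)e^(-4x)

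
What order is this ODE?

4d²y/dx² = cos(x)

The order is 2 (highest derivative is of order 2).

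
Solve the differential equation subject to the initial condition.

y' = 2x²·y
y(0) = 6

General solution: y = Ce^(2x³/3)
Applying IC y(0) = 6:
Particular solution: y = 6e^(2x³/3)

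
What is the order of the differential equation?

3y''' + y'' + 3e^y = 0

The order is 3 (highest derivative is of order 3).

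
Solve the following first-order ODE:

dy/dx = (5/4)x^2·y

Separating variables and integrating:
ln|y| = 5x^3/12 + C

General solution: y = Ce^(5x^3/12)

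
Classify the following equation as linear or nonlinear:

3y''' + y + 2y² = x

Nonlinear (y² term)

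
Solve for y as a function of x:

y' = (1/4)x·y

Separating variables and integrating:
ln|y| = x^2/8 + C

General solution: y = Ce^(x^2/8)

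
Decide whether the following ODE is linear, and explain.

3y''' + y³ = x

Nonlinear (y³ term)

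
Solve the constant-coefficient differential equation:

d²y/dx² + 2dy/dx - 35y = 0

Characteristic equation: r² + 2r - 35 = 0
Roots: r = 5, -7 (distinct real)
General solution: y = C₁e^(5x) + C₂e^(-7x)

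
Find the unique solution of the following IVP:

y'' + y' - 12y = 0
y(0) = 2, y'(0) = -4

General solution: y = C₁e^(3x) + C₂e^(-4x)
Applying ICs: C₁ = 4/7, C₂ = 10/7
Particular solution: y = (4/7)e^(3x) + (10/7)e^(-4x)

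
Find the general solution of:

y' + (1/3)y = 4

Using integrating factor method:

General solution: y = 12 + Ce^(-x/3)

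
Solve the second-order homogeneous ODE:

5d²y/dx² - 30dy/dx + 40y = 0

Characteristic equation: 5r² - 30r + 40 = 0
Divide by 5: r² - 6r + 8 = 0
Roots: r = 4, 2 (distinct real)
General solution: y = C₁e^(4x) + C₂e^(2x)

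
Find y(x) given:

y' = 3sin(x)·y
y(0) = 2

General solution: y = Ce^(-3cos(x))
Applying IC y(0) = 2:
Particular solution: y = 2e^(3(1-cos(x)))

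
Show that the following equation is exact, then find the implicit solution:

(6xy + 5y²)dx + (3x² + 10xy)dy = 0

Verify exactness: ∂M/∂y = ∂N/∂x ✓
Find F(x,y) such that ∂F/∂x = M, ∂F/∂y = N
Solution: 3x²y + 5xy² = C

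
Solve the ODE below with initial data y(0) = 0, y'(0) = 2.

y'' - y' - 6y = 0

General solution: y = C₁e^(3x) + C₂e^(-2x)
Applying ICs: C₁ = 2/5, C₂ = -2/5
Particular solution: y = (2/5)e^(3x) - (2/5)e^(-2x)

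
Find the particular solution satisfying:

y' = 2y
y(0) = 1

General solution: y = Ce^(2x)
Applying IC y(0) = 1:
Particular solution: y = e^(2x)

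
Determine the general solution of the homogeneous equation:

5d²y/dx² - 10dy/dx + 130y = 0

Characteristic equation: 5r² - 10r + 130 = 0
Divide by 5: r² - 2r + 26 = 0
Roots: r = 1 ± 5i (complex conjugates)
General solution: y = e^x(C₁cos(5x) + C₂sin(5x))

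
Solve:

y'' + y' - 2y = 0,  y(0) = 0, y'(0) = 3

General solution: y = C₁e^x + C₂e^(-2x)
Applying ICs: C₁ = 1, C₂ = -1
Particular solution: y = e^x - e^(-2x)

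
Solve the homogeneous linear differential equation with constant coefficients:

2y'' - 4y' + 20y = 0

Characteristic equation: 2r² - 4r + 20 = 0
Divide by 2: r² - 2r + 10 = 0
Roots: r = 1 ± 3i (complex conjugates)
General solution: y = e^x(C₁cos(3x) + C₂sin(3x))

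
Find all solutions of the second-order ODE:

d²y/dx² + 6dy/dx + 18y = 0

Characteristic equation: r² + 6r + 18 = 0
Roots: r = -3 ± 3i (complex conjugates)
General solution: y = e^(-3x)(C₁cos(3x) + C₂sin(3x))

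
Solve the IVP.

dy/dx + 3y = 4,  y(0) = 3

General solution: y = 4/3 + Ce^(-3x)
Applying y(0) = 3: C = 3 - 4/3 = 5/3
Particular solution: y = 4/3 + (5/3)e^(-3x)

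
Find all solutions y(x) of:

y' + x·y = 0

Using integrating factor method:

General solution: y = Ce^(-x^2/2)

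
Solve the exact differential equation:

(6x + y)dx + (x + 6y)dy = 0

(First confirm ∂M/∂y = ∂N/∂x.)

Verify exactness: ∂M/∂y = ∂N/∂x ✓
Find F(x,y) such that ∂F/∂x = M, ∂F/∂y = N
Solution: 3x² + xy + 3y² = C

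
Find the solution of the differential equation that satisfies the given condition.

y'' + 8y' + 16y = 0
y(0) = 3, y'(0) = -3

General solution: y = (C₁ + C₂x)e^(-4x)
Repeated root r = -4
Applying ICs: C₁ = 3, C₂ = 9
Particular solution: y = (3 + 9x)e^(-4x)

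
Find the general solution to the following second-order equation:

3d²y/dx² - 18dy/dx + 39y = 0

Characteristic equation: 3r² - 18r + 39 = 0
Divide by 3: r² - 6r + 13 = 0
Roots: r = 3 ± 2i (complex conjugates)
General solution: y = e^(3x)(C₁cos(2x) + C₂sin(2x))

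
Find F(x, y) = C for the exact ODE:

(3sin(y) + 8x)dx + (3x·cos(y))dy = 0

Verify exactness: ∂M/∂y = ∂N/∂x ✓
Find F(x,y) such that ∂F/∂x = M, ∂F/∂y = N
Solution: 3x·sin(y) + 4x² = C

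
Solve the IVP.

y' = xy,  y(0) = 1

General solution: y = Ce^(x²/2)
Applying IC y(0) = 1:
Particular solution: y = e^(x²/2)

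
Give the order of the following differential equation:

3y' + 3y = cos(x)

The order is 1 (highest derivative is of order 1).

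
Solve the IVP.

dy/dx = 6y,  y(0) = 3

General solution: y = Ce^(6x)
Applying IC y(0) = 3:
Particular solution: y = 3e^(6x)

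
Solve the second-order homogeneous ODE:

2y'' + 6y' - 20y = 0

Characteristic equation: 2r² + 6r - 20 = 0
Divide by 2: r² + 3r - 10 = 0
Roots: r = 2, -5 (distinct real)
General solution: y = C₁e^(2x) + C₂e^(-5x)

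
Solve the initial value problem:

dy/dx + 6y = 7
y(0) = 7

General solution: y = 7/6 + Ce^(-6x)
Applying y(0) = 7: C = 7 - 7/6 = 35/6
Particular solution: y = 7/6 + (35/6)e^(-6x)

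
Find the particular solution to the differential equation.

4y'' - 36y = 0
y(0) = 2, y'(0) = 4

General solution: y = C₁e^(3x) + C₂e^(-3x)
Applying ICs: C₁ = 5/3, C₂ = 1/3
Particular solution: y = (5/3)e^(3x) + (1/3)e^(-3x)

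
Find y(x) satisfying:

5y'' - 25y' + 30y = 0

Characteristic equation: 5r² - 25r + 30 = 0
Divide by 5: r² - 5r + 6 = 0
Roots: r = 3, 2 (distinct real)
General solution: y = C₁e^(3x) + C₂e^(2x)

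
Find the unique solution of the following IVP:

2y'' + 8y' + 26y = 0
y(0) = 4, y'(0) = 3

General solution: y = e^(-2x)(C₁cos(3x) + C₂sin(3x))
Complex roots r = -2 ± 3i
Applying ICs: C₁ = 4, C₂ = 11/3
Particular solution: y = e^(-2x)(4cos(3x) + (11/3)sin(3x))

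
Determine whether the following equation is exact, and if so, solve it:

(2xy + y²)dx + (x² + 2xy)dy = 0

Verify exactness: ∂M/∂y = ∂N/∂x ✓
Find F(x,y) such that ∂F/∂x = M, ∂F/∂y = N
Solution: x²y + xy² = C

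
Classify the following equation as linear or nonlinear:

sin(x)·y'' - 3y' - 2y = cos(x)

Linear (y and its derivatives appear to the first power only, no products of y terms)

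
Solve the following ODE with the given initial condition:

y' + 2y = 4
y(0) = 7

General solution: y = 2 + Ce^(-2x)
Applying y(0) = 7: C = 7 - 2 = 5
Particular solution: y = 2 + 5e^(-2x)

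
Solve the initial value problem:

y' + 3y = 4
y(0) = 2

General solution: y = 4/3 + Ce^(-3x)
Applying y(0) = 2: C = 2 - 4/3 = 2/3
Particular solution: y = 4/3 + (2/3)e^(-3x)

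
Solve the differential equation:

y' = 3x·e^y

Separating variables and integrating:
-e^(-y) = 3x²/2 + C

General solution: y = -ln(C - 3x²/2)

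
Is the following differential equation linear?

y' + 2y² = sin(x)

No. Nonlinear (y² term)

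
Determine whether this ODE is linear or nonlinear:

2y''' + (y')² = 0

Nonlinear ((y')² term)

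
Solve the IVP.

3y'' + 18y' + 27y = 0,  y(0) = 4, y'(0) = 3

General solution: y = (C₁ + C₂x)e^(-3x)
Repeated root r = -3
Applying ICs: C₁ = 4, C₂ = 15
Particular solution: y = (4 + 15x)e^(-3x)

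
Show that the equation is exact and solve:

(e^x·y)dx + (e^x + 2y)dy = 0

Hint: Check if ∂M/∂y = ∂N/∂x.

Verify exactness: ∂M/∂y = ∂N/∂x ✓
Find F(x,y) such that ∂F/∂x = M, ∂F/∂y = N
Solution: e^x·y + y² = C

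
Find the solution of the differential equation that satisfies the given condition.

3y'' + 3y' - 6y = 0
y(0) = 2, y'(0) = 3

General solution: y = C₁e^x + C₂e^(-2x)
Applying ICs: C₁ = 7/3, C₂ = -1/3
Particular solution: y = (7/3)e^x - (1/3)e^(-2x)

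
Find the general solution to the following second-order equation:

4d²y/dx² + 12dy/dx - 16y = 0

Characteristic equation: 4r² + 12r - 16 = 0
Divide by 4: r² + 3r - 4 = 0
Roots: r = 1, -4 (distinct real)
General solution: y = C₁e^x + C₂e^(-4x)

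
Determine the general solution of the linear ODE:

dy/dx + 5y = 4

Using integrating factor method:

General solution: y = 4/5 + Ce^(-5x)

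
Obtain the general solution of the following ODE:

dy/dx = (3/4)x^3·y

Separating variables and integrating:
ln|y| = 3x^4/16 + C

General solution: y = Ce^(3x^4/16)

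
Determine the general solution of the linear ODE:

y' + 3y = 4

Using integrating factor method:

General solution: y = 4/3 + Ce^(-3x)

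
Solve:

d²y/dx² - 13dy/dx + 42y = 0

Characteristic equation: r² - 13r + 42 = 0
Roots: r = 6, 7 (distinct real)
General solution: y = C₁e^(6x) + C₂e^(7x)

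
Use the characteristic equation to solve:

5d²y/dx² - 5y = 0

Characteristic equation: 5r² - 5 = 0
Divide by 5: r² - 1 = 0
Roots: r = 1, -1 (distinct real)
General solution: y = C₁e^x + C₂e^(-x)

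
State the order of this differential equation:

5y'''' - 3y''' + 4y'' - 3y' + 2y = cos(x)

The order is 4 (highest derivative is of order 4).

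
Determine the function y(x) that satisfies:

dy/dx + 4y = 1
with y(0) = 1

General solution: y = 1/4 + Ce^(-4x)
Applying y(0) = 1: C = 1 - 1/4 = 3/4
Particular solution: y = 1/4 + (3/4)e^(-4x)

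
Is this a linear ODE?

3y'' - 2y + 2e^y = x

No. Nonlinear (e^y is nonlinear in y)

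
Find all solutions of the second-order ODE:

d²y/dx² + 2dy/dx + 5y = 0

Characteristic equation: r² + 2r + 5 = 0
Roots: r = -1 ± 2i (complex conjugates)
General solution: y = e^(-x)(C₁cos(2x) + C₂sin(2x))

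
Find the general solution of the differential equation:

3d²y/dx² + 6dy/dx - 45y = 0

Characteristic equation: 3r² + 6r - 45 = 0
Divide by 3: r² + 2r - 15 = 0
Roots: r = 3, -5 (distinct real)
General solution: y = C₁e^(3x) + C₂e^(-5x)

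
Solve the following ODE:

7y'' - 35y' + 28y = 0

Characteristic equation: 7r² - 35r + 28 = 0
Divide by 7: r² - 5r + 4 = 0
Roots: r = 1, 4 (distinct real)
General solution: y = C₁e^x + C₂e^(4x)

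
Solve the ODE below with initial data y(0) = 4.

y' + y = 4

General solution: y = 4 + Ce^(-x)
Applying y(0) = 4: C = 4 - 4 = 0
Particular solution: y = 4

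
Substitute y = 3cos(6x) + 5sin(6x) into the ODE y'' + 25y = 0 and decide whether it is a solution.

Verification:
y'' = -108cos(6x) - 180sin(6x)
y'' + 25y ≠ 0 (frequency mismatch: got 36 instead of 25)

No, it is not a solution.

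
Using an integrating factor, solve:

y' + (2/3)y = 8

Using integrating factor method:

General solution: y = 12 + Ce^(-2x/3)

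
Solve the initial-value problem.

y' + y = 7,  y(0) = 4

General solution: y = 7 + Ce^(-x)
Applying y(0) = 4: C = 4 - 7 = -3
Particular solution: y = 7 - 3e^(-x)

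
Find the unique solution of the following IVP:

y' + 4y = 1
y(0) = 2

General solution: y = 1/4 + Ce^(-4x)
Applying y(0) = 2: C = 2 - 1/4 = 7/4
Particular solution: y = 1/4 + (7/4)e^(-4x)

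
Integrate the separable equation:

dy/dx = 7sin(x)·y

Separating variables and integrating:
ln|y| = -7cos(x) + C

General solution: y = Ce^(-7cos(x))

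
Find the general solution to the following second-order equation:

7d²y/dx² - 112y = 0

Characteristic equation: 7r² - 112 = 0
Divide by 7: r² - 16 = 0
Roots: r = 4, -4 (distinct real)
General solution: y = C₁e^(4x) + C₂e^(-4x)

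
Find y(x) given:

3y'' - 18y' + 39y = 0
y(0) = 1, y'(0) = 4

General solution: y = e^(3x)(C₁cos(2x) + C₂sin(2x))
Complex roots r = 3 ± 2i
Applying ICs: C₁ = 1, C₂ = 1/2
Particular solution: y = e^(3x)(cos(2x) + (1/2)sin(2x))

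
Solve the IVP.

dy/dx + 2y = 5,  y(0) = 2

General solution: y = 5/2 + Ce^(-2x)
Applying y(0) = 2: C = 2 - 5/2 = -1/2
Particular solution: y = 5/2 - (1/2)e^(-2x)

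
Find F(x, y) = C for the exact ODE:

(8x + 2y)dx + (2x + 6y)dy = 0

Verify exactness: ∂M/∂y = ∂N/∂x ✓
Find F(x,y) such that ∂F/∂x = M, ∂F/∂y = N
Solution: 4x² + 2xy + 3y² = C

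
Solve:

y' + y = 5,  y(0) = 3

General solution: y = 5 + Ce^(-x)
Applying y(0) = 3: C = 3 - 5 = -2
Particular solution: y = 5 - 2e^(-x)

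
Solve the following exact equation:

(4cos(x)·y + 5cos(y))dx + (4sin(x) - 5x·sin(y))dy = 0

Verify exactness: ∂M/∂y = ∂N/∂x ✓
Find F(x,y) such that ∂F/∂x = M, ∂F/∂y = N
Solution: 4sin(x)·y + 5x·cos(y) = C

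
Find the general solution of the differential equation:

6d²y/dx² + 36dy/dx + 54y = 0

Characteristic equation: 6r² + 36r + 54 = 0
Divide by 6: r² + 6r + 9 = 0
Factored: (r + 3)² = 0
Repeated root: r = -3
General solution: y = (C₁ + C₂x)e^(-3x)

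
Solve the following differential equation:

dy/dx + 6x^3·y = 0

Using integrating factor method:

General solution: y = Ce^(-3x^4/2)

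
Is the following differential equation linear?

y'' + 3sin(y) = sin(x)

No. Nonlinear (sin(y) is nonlinear in y)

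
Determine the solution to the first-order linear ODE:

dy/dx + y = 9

Using integrating factor method:

General solution: y = 9 + Ce^(-x)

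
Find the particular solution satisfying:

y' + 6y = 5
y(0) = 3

General solution: y = 5/6 + Ce^(-6x)
Applying y(0) = 3: C = 3 - 5/6 = 13/6
Particular solution: y = 5/6 + (13/6)e^(-6x)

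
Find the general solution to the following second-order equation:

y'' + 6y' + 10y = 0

Characteristic equation: r² + 6r + 10 = 0
Roots: r = -3 ± i (complex conjugates)
General solution: y = e^(-3x)(C₁cos(x) + C₂sin(x))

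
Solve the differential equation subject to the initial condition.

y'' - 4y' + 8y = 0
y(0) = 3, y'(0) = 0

General solution: y = e^(2x)(C₁cos(2x) + C₂sin(2x))
Complex roots r = 2 ± 2i
Applying ICs: C₁ = 3, C₂ = -3
Particular solution: y = e^(2x)(3cos(2x) - 3sin(2x))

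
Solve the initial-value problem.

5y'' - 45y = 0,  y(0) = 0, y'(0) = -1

General solution: y = C₁e^(3x) + C₂e^(-3x)
Applying ICs: C₁ = -1/6, C₂ = 1/6
Particular solution: y = -(1/6)e^(3x) + (1/6)e^(-3x)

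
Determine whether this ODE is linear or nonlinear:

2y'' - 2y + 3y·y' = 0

Nonlinear (product y·y')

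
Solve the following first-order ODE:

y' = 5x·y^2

Separating variables and integrating:
-1/y = 5x^2/2 + C

General solution: y^-1 = (-5/2)x^2 + C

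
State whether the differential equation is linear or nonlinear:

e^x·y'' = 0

Linear (y and its derivatives appear to the first power only, no products of y terms)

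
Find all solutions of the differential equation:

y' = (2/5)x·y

Separating variables and integrating:
ln|y| = x^2/5 + C

General solution: y = Ce^(x^2/5)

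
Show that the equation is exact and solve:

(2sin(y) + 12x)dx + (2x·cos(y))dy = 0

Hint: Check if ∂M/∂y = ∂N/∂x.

Verify exactness: ∂M/∂y = ∂N/∂x ✓
Find F(x,y) such that ∂F/∂x = M, ∂F/∂y = N
Solution: 2x·sin(y) + 6x² = C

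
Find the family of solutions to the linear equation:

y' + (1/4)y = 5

Using integrating factor method:

General solution: y = 20 + Ce^(-x/4)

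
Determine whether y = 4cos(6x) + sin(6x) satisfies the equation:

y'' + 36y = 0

Verification:
y'' = -144cos(6x) - 36sin(6x)
y'' + 36y = 0 ✓

Yes, it is a solution.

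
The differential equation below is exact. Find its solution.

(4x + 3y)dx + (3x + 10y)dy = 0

Verify exactness: ∂M/∂y = ∂N/∂x ✓
Find F(x,y) such that ∂F/∂x = M, ∂F/∂y = N
Solution: 2x² + 3xy + 5y² = C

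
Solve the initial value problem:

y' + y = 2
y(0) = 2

General solution: y = 2 + Ce^(-x)
Applying y(0) = 2: C = 2 - 2 = 0
Particular solution: y = 2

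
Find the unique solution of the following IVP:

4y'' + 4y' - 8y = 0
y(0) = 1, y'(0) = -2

General solution: y = C₁e^x + C₂e^(-2x)
Applying ICs: C₁ = 0, C₂ = 1
Particular solution: y = e^(-2x)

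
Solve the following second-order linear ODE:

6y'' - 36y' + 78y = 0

Characteristic equation: 6r² - 36r + 78 = 0
Divide by 6: r² - 6r + 13 = 0
Roots: r = 3 ± 2i (complex conjugates)
General solution: y = e^(3x)(C₁cos(2x) + C₂sin(2x))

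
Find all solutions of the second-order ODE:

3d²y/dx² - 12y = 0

Characteristic equation: 3r² - 12 = 0
Divide by 3: r² - 4 = 0
Roots: r = 2, -2 (distinct real)
General solution: y = C₁e^(2x) + C₂e^(-2x)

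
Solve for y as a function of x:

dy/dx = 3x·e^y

Separating variables and integrating:
-e^(-y) = 3x²/2 + C

General solution: y = -ln(C - 3x²/2)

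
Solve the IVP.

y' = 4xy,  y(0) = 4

General solution: y = Ce^(2x²)
Applying IC y(0) = 4:
Particular solution: y = 4e^(2x²)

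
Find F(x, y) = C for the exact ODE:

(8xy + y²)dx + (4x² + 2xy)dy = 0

Verify exactness: ∂M/∂y = ∂N/∂x ✓
Find F(x,y) such that ∂F/∂x = M, ∂F/∂y = N
Solution: 4x²y + xy² = C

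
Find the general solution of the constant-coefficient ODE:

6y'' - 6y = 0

Characteristic equation: 6r² - 6 = 0
Divide by 6: r² - 1 = 0
Roots: r = 1, -1 (distinct real)
General solution: y = C₁e^x + C₂e^(-x)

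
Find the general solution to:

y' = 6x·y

Separating variables and integrating:
ln|y| = 3x^2 + C

General solution: y = Ce^(3x^2)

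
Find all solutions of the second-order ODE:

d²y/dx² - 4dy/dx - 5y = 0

Characteristic equation: r² - 4r - 5 = 0
Roots: r = 5, -1 (distinct real)
General solution: y = C₁e^(5x) + C₂e^(-x)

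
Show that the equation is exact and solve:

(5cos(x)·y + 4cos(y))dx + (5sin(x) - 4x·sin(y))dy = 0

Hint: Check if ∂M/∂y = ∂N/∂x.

Verify exactness: ∂M/∂y = ∂N/∂x ✓
Find F(x,y) such that ∂F/∂x = M, ∂F/∂y = N
Solution: 5sin(x)·y + 4x·cos(y) = C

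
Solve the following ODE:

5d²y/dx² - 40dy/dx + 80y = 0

Characteristic equation: 5r² - 40r + 80 = 0
Divide by 5: r² - 8r + 16 = 0
Factored: (r - 4)² = 0
Repeated root: r = 4
General solution: y = (C₁ + C₂x)e^(4x)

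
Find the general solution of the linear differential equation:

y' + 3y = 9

Using integrating factor method:

General solution: y = 3 + Ce^(-3x)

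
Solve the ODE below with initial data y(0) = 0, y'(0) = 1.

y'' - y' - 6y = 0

General solution: y = C₁e^(3x) + C₂e^(-2x)
Applying ICs: C₁ = 1/5, C₂ = -1/5
Particular solution: y = (1/5)e^(3x) - (1/5)e^(-2x)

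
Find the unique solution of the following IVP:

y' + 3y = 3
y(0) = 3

General solution: y = 1 + Ce^(-3x)
Applying y(0) = 3: C = 3 - 1 = 2
Particular solution: y = 1 + 2e^(-3x)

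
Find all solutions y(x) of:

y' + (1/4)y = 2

Using integrating factor method:

General solution: y = 8 + Ce^(-x/4)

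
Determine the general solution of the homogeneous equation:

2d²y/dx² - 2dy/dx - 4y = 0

Characteristic equation: 2r² - 2r - 4 = 0
Divide by 2: r² - r - 2 = 0
Roots: r = 2, -1 (distinct real)
General solution: y = C₁e^(2x) + C₂e^(-x)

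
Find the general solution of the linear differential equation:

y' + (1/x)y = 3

Using integrating factor method:

General solution: y = (3/2)x + C/x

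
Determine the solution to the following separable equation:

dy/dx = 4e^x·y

Separating variables and integrating:
ln|y| = 4e^x + C

General solution: y = Ce^(4e^x)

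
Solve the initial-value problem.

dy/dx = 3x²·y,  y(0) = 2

General solution: y = Ce^(x³)
Applying IC y(0) = 2:
Particular solution: y = 2e^(x³)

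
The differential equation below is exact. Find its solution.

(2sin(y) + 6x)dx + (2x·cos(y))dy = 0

Verify exactness: ∂M/∂y = ∂N/∂x ✓
Find F(x,y) such that ∂F/∂x = M, ∂F/∂y = N
Solution: 2x·sin(y) + 3x² = C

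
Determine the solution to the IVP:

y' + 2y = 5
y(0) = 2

General solution: y = 5/2 + Ce^(-2x)
Applying y(0) = 2: C = 2 - 5/2 = -1/2
Particular solution: y = 5/2 - (1/2)e^(-2x)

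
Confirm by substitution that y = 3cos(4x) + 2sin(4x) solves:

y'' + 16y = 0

Verification:
y'' = -48cos(4x) - 32sin(4x)
y'' + 16y = 0 ✓

Yes, it is a solution.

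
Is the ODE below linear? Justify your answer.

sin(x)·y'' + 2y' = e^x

Yes. Linear (y and its derivatives appear to the first power only, no products of y terms)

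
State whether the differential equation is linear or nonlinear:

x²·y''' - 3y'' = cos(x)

Linear (y and its derivatives appear to the first power only, no products of y terms)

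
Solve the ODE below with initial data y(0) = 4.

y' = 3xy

General solution: y = Ce^(3x²/2)
Applying IC y(0) = 4:
Particular solution: y = 4e^(3x²/2)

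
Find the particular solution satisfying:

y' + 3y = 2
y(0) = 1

General solution: y = 2/3 + Ce^(-3x)
Applying y(0) = 1: C = 1 - 2/3 = 1/3
Particular solution: y = 2/3 + (1/3)e^(-3x)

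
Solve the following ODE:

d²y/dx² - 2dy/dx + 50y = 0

Characteristic equation: r² - 2r + 50 = 0
Roots: r = 1 ± 7i (complex conjugates)
General solution: y = e^x(C₁cos(7x) + C₂sin(7x))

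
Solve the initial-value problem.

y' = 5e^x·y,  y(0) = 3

General solution: y = Ce^(5e^x)
Applying IC y(0) = 3:
Particular solution: y = 3e^(5(e^x - 1))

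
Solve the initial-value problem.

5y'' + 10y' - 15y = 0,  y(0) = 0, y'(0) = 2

General solution: y = C₁e^x + C₂e^(-3x)
Applying ICs: C₁ = 1/2, C₂ = -1/2
Particular solution: y = (1/2)e^x - (1/2)e^(-3x)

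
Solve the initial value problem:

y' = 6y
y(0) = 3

General solution: y = Ce^(6x)
Applying IC y(0) = 3:
Particular solution: y = 3e^(6x)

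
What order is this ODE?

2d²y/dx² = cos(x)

The order is 2 (highest derivative is of order 2).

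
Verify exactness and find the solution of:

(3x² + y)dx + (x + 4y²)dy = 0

Verify exactness: ∂M/∂y = ∂N/∂x ✓
Find F(x,y) such that ∂F/∂x = M, ∂F/∂y = N
Solution: x³ + xy + 4y³/3 = C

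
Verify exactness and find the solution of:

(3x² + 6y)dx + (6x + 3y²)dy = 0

Verify exactness: ∂M/∂y = ∂N/∂x ✓
Find F(x,y) such that ∂F/∂x = M, ∂F/∂y = N
Solution: x³ + 6xy + y³ = C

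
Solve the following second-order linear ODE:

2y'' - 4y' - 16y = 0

Characteristic equation: 2r² - 4r - 16 = 0
Divide by 2: r² - 2r - 8 = 0
Roots: r = 4, -2 (distinct real)
General solution: y = C₁e^(4x) + C₂e^(-2x)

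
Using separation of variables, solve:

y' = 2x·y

Separating variables and integrating:
ln|y| = x^2 + C

General solution: y = Ce^(x^2)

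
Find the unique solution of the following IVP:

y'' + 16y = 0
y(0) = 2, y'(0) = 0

General solution: y = C₁cos(4x) + C₂sin(4x)
Complex roots r = ±4i
Applying ICs: C₁ = 2, C₂ = 0
Particular solution: y = 2cos(4x)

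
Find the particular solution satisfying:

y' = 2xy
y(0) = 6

General solution: y = Ce^(x²)
Applying IC y(0) = 6:
Particular solution: y = 6e^(x²)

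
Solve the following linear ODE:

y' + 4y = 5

Using integrating factor method:

General solution: y = 5/4 + Ce^(-4x)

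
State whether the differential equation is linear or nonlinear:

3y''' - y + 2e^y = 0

Nonlinear (e^y is nonlinear in y)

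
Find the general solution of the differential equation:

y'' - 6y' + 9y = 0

Characteristic equation: r² - 6r + 9 = 0
Factored: (r - 3)² = 0
Repeated root: r = 3
General solution: y = (C₁ + C₂x)e^(3x)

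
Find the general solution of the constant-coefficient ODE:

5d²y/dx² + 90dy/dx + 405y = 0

Characteristic equation: 5r² + 90r + 405 = 0
Divide by 5: r² + 18r + 81 = 0
Factored: (r + 9)² = 0
Repeated root: r = -9
General solution: y = (C₁ + C₂x)e^(-9x)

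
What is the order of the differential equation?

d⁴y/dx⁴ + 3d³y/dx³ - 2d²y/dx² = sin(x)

The order is 4 (highest derivative is of order 4).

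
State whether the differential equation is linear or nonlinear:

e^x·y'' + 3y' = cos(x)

Linear (y and its derivatives appear to the first power only, no products of y terms)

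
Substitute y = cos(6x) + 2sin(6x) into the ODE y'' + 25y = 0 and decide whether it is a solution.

Verification:
y'' = -36cos(6x) - 72sin(6x)
y'' + 25y ≠ 0 (frequency mismatch: got 36 instead of 25)

No, it is not a solution.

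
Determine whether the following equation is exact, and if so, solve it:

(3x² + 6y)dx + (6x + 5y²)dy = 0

Verify exactness: ∂M/∂y = ∂N/∂x ✓
Find F(x,y) such that ∂F/∂x = M, ∂F/∂y = N
Solution: x³ + 6xy + 5y³/3 = C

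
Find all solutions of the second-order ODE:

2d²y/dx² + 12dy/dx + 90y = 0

Characteristic equation: 2r² + 12r + 90 = 0
Divide by 2: r² + 6r + 45 = 0
Roots: r = -3 ± 6i (complex conjugates)
General solution: y = e^(-3x)(C₁cos(6x) + C₂sin(6x))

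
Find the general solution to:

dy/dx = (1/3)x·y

Separating variables and integrating:
ln|y| = x^2/6 + C

General solution: y = Ce^(x^2/6)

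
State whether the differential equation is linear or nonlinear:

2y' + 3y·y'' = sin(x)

Nonlinear (y·y'' term)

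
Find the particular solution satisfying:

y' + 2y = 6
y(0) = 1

General solution: y = 3 + Ce^(-2x)
Applying y(0) = 1: C = 1 - 3 = -2
Particular solution: y = 3 - 2e^(-2x)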